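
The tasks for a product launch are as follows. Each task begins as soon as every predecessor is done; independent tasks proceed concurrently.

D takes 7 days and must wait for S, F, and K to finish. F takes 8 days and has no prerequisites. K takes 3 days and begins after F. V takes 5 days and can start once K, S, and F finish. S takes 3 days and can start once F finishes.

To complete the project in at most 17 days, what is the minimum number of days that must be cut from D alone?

1

Current finish: 18 days; target: 17.
D is on every critical path, so each day cut from D cuts the finish by one (this holds down to a finish of 16).
Need 18 − 17 = 1 day off D → D becomes 6 days, finish becomes 17.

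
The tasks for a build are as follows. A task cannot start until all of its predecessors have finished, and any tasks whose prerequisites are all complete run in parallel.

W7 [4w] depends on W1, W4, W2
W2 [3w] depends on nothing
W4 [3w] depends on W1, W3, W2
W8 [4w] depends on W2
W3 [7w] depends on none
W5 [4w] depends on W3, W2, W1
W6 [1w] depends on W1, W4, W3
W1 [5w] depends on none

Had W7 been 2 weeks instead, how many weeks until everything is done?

Critical path before the change: W3→W4→W7 = 7+3+4 = 14 giving 14 weeks.
Since W7 is critical, the -2 change carries straight to that chain (now 12 weeks).
That remains the longest chain; total 12 weeks.

12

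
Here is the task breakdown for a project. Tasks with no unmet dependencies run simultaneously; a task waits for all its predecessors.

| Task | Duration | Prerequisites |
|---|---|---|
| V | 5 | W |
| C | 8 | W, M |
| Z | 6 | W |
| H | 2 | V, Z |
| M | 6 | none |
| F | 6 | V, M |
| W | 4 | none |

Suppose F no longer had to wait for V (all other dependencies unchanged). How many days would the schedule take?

14

Original critical path: W→V→F = 4+5+6 = 15 ⇒ 15 days.
Without V→F, F's earliest start moves from 9 to 6.
The longest chain is now M→C = 6+8 = 14, so the schedule takes 14 days.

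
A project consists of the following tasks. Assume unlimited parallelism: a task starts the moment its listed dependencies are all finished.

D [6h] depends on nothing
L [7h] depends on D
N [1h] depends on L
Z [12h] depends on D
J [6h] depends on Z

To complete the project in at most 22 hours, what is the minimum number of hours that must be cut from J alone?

Current finish: 24 hours; target: 22.
J is on every critical path, so each hour cut from J cuts the finish by one (this holds down to a finish of 19).
Need 24 − 22 = 2 hours off J → J becomes 4 hours, finish becomes 22.

2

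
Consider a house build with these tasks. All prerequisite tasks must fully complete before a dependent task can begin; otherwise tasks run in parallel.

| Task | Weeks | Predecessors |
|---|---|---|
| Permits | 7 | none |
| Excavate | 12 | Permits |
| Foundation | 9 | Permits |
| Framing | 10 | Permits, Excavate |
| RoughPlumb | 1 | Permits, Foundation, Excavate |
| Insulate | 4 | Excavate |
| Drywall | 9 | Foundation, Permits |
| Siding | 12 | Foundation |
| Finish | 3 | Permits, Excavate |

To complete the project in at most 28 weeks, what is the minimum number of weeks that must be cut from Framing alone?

Current finish: 29 weeks; target: 28.
Framing is on every critical path, so each week cut from Framing cuts the finish by one (this holds down to a finish of 28).
Need 29 − 28 = 1 week off Framing → Framing becomes 9 weeks, finish becomes 28.

1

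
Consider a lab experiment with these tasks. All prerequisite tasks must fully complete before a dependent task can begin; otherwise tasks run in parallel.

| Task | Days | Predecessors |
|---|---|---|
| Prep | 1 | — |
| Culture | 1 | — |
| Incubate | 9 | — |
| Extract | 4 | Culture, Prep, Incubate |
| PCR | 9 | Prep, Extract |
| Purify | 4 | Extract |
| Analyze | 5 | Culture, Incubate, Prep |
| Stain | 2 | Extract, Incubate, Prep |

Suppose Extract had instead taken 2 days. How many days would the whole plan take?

20

Critical path before the change: Incubate→Extract→PCR = 9+4+9 = 22 giving 22 days.
Extract lies on that path, so at 2 days the path becomes 20 days.
No other chain overtakes it, so the finish is 20 days.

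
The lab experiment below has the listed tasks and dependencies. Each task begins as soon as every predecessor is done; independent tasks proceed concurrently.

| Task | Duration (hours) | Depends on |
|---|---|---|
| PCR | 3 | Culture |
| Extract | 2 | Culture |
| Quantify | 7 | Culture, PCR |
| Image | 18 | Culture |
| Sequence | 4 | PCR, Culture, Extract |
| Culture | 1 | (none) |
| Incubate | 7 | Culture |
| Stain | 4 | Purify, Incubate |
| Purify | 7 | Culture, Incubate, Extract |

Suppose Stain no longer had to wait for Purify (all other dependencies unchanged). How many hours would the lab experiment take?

19

Original critical path: Culture→Incubate→Purify→Stain = 1+7+7+4 = 19 ⇒ 19 hours.
Without Purify→Stain, Stain's earliest start moves from 15 to 8.
New critical path: Culture→Image = 1+18 = 19 ⇒ 19 hours.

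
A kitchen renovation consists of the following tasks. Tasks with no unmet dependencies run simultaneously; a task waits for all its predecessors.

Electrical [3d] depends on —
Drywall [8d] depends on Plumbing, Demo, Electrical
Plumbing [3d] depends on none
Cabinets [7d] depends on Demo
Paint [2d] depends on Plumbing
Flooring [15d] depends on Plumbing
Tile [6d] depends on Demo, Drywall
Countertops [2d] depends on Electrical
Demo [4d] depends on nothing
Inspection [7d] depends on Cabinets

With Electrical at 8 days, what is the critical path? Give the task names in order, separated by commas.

Electrical, Drywall, Tile

Baseline: Demo→Drywall→Tile = 4+8+6 = 18 → 18 days.
The longest path through Electrical is only 17 days, so Electrical has float 1.
The binding chain switches to Electrical→Drywall→Tile = 8+8+6 = 22; finish 22 days.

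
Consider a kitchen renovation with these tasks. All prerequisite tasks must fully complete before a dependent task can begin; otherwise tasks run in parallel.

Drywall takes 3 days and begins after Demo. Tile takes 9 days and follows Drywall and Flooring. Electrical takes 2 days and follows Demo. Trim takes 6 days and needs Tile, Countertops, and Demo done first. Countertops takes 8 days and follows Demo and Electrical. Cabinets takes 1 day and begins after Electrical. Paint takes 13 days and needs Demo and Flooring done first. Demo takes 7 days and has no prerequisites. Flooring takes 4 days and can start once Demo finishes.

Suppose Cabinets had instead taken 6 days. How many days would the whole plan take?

Actual critical path: Demo→Flooring→Tile→Trim = 7+4+9+6 = 26 ⇒ 26 days.
Cabinets has 16 days of float (longest path through it is 10).
That remains the longest chain; total 26 days.

26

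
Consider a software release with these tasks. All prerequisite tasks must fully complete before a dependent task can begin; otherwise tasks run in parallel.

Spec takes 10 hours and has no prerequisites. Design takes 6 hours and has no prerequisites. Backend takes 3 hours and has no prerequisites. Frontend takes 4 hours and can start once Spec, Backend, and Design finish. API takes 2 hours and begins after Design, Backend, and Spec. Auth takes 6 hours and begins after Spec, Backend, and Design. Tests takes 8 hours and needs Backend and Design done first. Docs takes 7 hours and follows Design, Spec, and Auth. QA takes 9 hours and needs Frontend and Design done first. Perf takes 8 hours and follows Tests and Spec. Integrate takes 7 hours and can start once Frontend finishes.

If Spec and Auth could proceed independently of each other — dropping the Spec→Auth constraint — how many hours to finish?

23

Original critical path: Spec→Frontend→QA = 10+4+9 = 23 ⇒ 23 hours.
Without Spec→Auth, Auth's earliest start moves from 10 to 6.
The longest chain is now Spec→Frontend→QA = 10+4+9 = 23, so the software release takes 23 hours.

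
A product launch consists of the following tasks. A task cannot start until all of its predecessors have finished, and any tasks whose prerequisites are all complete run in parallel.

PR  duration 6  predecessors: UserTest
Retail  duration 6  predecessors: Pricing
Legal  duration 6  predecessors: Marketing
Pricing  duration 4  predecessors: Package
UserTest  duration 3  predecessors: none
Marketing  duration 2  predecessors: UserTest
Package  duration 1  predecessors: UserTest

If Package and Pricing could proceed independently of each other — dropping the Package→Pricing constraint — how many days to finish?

11

Original critical path: UserTest→Package→Pricing→Retail = 3+1+4+6 = 14 ⇒ 14 days.
Without Package→Pricing, Pricing's earliest start moves from 4 to 0.
After: UserTest→Marketing→Legal = 3+2+6 = 11 → 11 days.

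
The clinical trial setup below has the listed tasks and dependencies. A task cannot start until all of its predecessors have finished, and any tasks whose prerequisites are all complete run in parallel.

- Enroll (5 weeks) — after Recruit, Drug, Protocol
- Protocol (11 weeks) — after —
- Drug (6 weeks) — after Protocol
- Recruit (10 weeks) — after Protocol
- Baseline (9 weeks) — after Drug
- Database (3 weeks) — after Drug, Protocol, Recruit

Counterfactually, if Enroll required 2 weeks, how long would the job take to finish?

The binding path is Protocol→Recruit→Enroll = 11+10+5 = 26; finish at 26 weeks.
Enroll lies on that path, so at 2 weeks the path becomes 23 weeks.
The binding chain switches to Protocol→Drug→Baseline = 11+6+9 = 26; finish 26 weeks.

26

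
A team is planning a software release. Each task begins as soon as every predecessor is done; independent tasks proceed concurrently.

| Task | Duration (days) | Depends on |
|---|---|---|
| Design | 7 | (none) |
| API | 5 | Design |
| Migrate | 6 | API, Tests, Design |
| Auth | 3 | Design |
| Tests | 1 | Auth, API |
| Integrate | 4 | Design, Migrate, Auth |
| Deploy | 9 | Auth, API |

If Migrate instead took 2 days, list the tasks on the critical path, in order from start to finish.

Design, API, Deploy

As given, the longest chain is Design→API→Tests→Migrate→Integrate = 7+5+1+6+4 = 23, so the finish is 23 days.
Migrate is on the critical path; changing it to 2 makes that path 19 days.
Now Design→API→Deploy = 7+5+9 = 21 is longest, so the finish becomes 21 days.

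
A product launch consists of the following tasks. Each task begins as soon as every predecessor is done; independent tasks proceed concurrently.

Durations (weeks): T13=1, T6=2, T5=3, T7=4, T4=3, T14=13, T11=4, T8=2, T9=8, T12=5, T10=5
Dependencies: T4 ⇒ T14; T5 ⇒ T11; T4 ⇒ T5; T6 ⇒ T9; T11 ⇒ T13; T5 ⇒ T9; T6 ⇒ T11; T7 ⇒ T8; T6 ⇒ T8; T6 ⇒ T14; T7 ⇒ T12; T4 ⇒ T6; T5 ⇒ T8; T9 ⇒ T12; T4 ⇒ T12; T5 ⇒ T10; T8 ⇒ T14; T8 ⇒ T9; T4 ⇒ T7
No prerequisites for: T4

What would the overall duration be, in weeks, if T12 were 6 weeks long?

23

The binding path is T4→T7→T8→T9→T12 = 3+4+2+8+5 = 22; finish at 22 weeks.
Since T12 is critical, the +1 change carries straight to that chain (now 23 weeks).
That remains the longest chain; total 23 weeks.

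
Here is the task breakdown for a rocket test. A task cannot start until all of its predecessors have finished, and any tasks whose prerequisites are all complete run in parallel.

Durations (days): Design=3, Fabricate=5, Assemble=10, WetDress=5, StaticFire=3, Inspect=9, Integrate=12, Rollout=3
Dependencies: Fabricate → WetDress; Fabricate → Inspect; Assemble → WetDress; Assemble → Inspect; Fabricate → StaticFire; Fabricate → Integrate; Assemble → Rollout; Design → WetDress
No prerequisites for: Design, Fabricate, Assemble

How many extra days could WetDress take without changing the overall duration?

Assemble→Inspect = 10+9 = 19 sets the makespan at 19 days.
Longest path through WetDress: 15 days (earliest finish 15, latest finish 19).
So WetDress can slip 19 − 15 = 4 days.

4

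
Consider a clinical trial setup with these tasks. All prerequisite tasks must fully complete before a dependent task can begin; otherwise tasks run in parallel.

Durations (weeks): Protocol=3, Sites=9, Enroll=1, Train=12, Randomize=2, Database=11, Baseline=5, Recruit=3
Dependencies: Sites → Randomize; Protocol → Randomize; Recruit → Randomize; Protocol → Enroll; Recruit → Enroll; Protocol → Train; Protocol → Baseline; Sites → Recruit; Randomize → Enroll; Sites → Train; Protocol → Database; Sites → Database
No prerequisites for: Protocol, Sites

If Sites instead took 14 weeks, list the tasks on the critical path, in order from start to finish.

Critical path before the change: Sites→Train = 9+12 = 21 giving 21 weeks.
Since Sites is critical, the +5 change carries straight to that chain (now 26 weeks).
That remains the longest chain; total 26 weeks.

Sites, Train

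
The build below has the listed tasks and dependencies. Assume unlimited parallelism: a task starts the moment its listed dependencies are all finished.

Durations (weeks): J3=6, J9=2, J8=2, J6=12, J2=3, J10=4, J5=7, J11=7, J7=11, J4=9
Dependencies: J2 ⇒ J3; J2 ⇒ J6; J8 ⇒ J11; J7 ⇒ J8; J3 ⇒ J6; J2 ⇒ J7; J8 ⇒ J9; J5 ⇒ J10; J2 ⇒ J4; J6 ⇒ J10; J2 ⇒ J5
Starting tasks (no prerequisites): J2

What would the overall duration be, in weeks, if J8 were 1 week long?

Critical path before the change: J2→J3→J6→J10 = 3+6+12+4 = 25 giving 25 weeks.
The longest path through J8 is only 23 weeks, so J8 has float 2.
That remains the longest chain; total 25 weeks.

25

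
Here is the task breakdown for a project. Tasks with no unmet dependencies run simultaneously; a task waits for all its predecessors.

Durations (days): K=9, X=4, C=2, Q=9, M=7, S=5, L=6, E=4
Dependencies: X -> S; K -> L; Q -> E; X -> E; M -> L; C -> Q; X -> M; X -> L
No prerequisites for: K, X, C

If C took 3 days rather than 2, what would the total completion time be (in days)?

17

Actual critical path: X→M→L = 4+7+6 = 17 ⇒ 17 days.
C is off the critical path — its longest chain is 15 days, giving 2 of slack.
That remains the longest chain; total 17 days.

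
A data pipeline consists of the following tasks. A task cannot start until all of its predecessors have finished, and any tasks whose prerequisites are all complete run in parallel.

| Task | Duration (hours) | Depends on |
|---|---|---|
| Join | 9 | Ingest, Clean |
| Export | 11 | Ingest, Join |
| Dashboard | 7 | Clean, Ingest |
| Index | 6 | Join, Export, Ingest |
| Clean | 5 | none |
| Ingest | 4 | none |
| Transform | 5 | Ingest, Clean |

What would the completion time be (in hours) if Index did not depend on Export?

25

Before: longest chain Clean→Join→Export→Index = 5+9+11+6 = 31, finish 31.
Without Export→Index, Index's earliest start moves from 25 to 14.
The longest chain is now Clean→Join→Export = 5+9+11 = 25, so the plan takes 25 hours.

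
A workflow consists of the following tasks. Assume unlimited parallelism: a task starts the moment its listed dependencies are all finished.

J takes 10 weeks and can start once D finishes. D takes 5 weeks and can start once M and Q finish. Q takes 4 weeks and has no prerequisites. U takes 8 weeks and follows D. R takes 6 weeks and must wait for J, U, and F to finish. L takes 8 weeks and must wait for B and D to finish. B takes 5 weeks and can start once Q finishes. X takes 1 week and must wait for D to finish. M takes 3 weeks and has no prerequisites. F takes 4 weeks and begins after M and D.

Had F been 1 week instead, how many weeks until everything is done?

The binding path is Q→D→J→R = 4+5+10+6 = 25; finish at 25 weeks.
The longest path through F is only 19 weeks, so F has float 6.
That remains the longest chain; total 25 weeks.

25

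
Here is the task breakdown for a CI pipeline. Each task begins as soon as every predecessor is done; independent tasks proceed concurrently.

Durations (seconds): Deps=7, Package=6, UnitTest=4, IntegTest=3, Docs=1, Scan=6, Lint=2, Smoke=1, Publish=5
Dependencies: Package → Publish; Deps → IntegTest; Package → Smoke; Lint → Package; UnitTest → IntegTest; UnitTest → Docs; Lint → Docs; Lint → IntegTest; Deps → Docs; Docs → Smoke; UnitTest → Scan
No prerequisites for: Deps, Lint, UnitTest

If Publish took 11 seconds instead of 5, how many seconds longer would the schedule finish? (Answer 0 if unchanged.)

The binding path is Lint→Package→Publish = 2+6+5 = 13; finish at 13 seconds.
Publish lies on that path, so at 11 seconds the path becomes 19 seconds.
That remains the longest chain; total 19 seconds.
Change in finish: 19 − 13 = +6 seconds.

6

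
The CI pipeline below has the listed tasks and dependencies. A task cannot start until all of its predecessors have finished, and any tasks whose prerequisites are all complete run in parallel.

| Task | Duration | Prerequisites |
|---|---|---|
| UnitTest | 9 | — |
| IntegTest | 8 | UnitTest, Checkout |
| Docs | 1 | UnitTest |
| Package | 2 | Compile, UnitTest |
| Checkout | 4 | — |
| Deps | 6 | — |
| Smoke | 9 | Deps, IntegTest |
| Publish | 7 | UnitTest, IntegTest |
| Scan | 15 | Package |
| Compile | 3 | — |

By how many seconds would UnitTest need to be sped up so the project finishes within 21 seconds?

5

Current finish: 26 seconds; target: 21.
UnitTest is on every critical path, so each second cut from UnitTest cuts the finish by one (this holds down to a finish of 21).
Need 26 − 21 = 5 seconds off UnitTest → UnitTest becomes 4 seconds, finish becomes 21.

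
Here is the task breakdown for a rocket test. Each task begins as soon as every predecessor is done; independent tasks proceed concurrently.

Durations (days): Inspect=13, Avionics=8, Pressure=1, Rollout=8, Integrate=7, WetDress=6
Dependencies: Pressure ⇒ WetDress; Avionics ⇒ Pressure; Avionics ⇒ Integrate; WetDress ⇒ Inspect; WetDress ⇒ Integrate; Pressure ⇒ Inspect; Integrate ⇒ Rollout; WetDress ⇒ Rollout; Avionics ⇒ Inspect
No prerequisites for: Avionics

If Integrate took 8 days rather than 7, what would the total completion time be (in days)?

31

Baseline: Avionics→Pressure→WetDress→Integrate→Rollout = 8+1+6+7+8 = 30 → 30 days.
Since Integrate is critical, the +1 change carries straight to that chain (now 31 days).
That remains the longest chain; total 31 days.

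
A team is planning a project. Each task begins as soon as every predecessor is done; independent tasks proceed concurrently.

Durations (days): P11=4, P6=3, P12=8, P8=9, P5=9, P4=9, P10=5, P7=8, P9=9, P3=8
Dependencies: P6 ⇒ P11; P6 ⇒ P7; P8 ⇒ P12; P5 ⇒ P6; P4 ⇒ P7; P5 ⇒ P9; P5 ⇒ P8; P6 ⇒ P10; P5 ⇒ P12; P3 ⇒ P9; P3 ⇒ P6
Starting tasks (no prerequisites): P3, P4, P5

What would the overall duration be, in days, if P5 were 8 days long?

25

As given, the longest chain is P5→P8→P12 = 9+9+8 = 26, so the finish is 26 days.
Since P5 is critical, the -1 change carries straight to that chain (now 25 days).
No other chain overtakes it, so the finish is 25 days.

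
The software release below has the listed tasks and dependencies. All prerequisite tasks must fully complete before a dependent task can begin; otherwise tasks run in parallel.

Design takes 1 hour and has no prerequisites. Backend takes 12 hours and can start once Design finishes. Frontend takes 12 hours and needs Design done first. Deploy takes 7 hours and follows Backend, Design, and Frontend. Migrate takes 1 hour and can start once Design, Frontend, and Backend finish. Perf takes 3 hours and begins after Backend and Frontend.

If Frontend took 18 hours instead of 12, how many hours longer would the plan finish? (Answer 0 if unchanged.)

Actual critical path: Design→Frontend→Deploy = 1+12+7 = 20 ⇒ 20 hours.
Frontend is on the critical path; changing it to 18 makes that path 26 hours.
That remains the longest chain; total 26 hours.
Change in finish: 26 − 20 = +6 hours.

6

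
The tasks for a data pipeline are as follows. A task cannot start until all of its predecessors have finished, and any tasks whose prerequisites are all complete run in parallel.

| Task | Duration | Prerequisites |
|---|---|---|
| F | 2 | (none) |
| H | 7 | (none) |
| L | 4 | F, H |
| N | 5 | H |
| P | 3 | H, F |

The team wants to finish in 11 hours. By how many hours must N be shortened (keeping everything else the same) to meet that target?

1

Current finish: 12 hours; target: 11.
N is on every critical path, so each hour cut from N cuts the finish by one (this holds down to a finish of 11).
Need 12 − 11 = 1 hour off N → N becomes 4 hours, finish becomes 11.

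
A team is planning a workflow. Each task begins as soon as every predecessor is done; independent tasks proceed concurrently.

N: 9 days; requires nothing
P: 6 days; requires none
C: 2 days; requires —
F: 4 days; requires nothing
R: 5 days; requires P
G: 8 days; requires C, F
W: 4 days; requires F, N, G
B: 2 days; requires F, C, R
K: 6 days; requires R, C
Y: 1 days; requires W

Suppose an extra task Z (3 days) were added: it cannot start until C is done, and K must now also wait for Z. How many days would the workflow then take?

17

Originally the workflow takes 17 days.
With Z inserted, K now waits for max(R, C, Z).
New critical path: P→R→K = 6+5+6 = 17 ⇒ 17 days.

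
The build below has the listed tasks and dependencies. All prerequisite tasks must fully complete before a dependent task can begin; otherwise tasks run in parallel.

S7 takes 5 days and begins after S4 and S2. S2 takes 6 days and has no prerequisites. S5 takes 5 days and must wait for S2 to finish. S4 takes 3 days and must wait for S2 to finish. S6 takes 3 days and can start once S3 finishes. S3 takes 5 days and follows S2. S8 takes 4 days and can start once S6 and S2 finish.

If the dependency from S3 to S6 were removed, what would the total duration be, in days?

With the dependency in place, S2→S3→S6→S8 = 6+5+3+4 = 18 sets the finish at 18 days.
Without S3→S6, S6's earliest start moves from 11 to 0.
New critical path: S2→S4→S7 = 6+3+5 = 14 ⇒ 14 days.

14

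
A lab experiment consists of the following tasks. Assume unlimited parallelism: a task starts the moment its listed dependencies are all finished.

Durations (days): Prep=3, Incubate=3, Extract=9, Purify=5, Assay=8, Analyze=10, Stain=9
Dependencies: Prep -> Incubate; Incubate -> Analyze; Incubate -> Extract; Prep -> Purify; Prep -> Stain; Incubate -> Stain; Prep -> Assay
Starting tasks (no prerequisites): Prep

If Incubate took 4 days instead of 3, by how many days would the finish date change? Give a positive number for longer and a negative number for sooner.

1

As given, the longest chain is Prep→Incubate→Analyze = 3+3+10 = 16, so the finish is 16 days.
Incubate lies on that path, so at 4 days the path becomes 17 days.
No other chain overtakes it, so the finish is 17 days.
Change in finish: 17 − 16 = +1 days.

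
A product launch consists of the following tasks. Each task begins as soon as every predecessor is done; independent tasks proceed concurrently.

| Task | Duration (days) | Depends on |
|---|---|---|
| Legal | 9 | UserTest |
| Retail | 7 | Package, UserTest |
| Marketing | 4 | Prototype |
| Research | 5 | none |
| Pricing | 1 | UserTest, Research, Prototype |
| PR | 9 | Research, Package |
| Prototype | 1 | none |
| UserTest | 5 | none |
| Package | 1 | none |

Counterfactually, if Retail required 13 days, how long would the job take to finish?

18

As given, the longest chain is Research→PR = 5+9 = 14, so the finish is 14 days.
Retail is off the critical path — its longest chain is 12 days, giving 2 of slack.
Now UserTest→Retail = 5+13 = 18 is longest, so the finish becomes 18 days.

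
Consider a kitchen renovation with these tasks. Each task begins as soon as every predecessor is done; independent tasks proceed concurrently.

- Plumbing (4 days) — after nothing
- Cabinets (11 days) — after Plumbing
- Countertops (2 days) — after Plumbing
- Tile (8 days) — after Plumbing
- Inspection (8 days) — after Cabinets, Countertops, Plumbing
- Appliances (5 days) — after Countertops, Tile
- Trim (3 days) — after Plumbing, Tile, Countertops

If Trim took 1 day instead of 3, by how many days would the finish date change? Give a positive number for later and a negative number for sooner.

0

Baseline: Plumbing→Cabinets→Inspection = 4+11+8 = 23 → 23 days.
The longest path through Trim is only 15 days, so Trim has float 8.
That remains the longest chain; total 23 days.
Change in finish: 23 − 23 = +0 days.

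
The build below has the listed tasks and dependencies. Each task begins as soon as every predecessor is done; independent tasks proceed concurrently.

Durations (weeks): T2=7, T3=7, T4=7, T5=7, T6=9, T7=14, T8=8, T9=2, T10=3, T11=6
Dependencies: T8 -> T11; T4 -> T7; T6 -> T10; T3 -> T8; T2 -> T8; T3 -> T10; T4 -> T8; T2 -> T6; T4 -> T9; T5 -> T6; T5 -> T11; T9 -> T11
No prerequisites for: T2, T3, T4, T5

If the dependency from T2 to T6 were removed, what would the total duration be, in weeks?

Before: longest chain T2→T8→T11 = 7+8+6 = 21, finish 21.
Dropping T2→T6 doesn't change T6's earliest start (7); another predecessor still binds.
After: T2→T8→T11 = 7+8+6 = 21 → 21 weeks.

21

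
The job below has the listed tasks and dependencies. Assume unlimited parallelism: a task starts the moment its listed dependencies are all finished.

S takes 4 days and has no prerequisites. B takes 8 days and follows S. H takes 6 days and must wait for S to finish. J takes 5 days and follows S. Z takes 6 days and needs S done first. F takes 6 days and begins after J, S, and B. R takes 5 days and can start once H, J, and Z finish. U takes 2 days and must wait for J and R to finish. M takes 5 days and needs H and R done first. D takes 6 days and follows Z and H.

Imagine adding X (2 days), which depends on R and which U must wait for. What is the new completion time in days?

Originally the project takes 20 days.
With X inserted, U now waits for max(J, R, X).
New critical path: S→H→R→M = 4+6+5+5 = 20 ⇒ 20 days.

20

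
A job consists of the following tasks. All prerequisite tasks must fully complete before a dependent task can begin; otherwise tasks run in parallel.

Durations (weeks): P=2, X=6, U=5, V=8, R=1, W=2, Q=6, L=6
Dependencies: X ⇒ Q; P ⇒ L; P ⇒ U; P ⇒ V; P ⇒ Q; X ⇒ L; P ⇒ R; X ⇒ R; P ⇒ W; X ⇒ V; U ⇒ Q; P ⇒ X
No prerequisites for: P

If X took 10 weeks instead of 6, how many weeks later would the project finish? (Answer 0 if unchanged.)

Critical path before the change: P→X→V = 2+6+8 = 16 giving 16 weeks.
X is on the critical path; changing it to 10 makes that path 20 weeks.
No other chain overtakes it, so the finish is 20 weeks.
Change in finish: 20 − 16 = +4 weeks.

4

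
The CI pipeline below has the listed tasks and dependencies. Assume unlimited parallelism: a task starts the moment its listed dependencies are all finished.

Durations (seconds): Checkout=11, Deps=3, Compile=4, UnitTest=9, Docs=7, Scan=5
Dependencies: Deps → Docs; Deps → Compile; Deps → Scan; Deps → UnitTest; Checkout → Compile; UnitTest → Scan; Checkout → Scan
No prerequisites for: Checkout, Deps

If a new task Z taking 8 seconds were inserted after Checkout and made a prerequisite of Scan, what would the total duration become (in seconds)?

Originally the project takes 17 seconds.
With Z inserted, Scan now waits for max(Deps, UnitTest, Checkout, Z).
New critical path: Checkout→Z→Scan = 11+8+5 = 24 ⇒ 24 seconds.

24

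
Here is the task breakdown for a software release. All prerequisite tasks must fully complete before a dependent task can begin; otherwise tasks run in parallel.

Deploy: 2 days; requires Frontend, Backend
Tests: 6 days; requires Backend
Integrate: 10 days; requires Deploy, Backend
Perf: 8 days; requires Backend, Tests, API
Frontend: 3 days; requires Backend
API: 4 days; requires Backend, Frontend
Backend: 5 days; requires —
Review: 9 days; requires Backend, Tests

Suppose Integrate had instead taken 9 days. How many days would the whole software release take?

20

As given, the longest chain is Backend→Frontend→Deploy→Integrate = 5+3+2+10 = 20, so the finish is 20 days.
Since Integrate is critical, the -1 change carries straight to that chain (now 19 days).
Now Backend→Frontend→API→Perf = 5+3+4+8 = 20 is longest, so the finish becomes 20 days.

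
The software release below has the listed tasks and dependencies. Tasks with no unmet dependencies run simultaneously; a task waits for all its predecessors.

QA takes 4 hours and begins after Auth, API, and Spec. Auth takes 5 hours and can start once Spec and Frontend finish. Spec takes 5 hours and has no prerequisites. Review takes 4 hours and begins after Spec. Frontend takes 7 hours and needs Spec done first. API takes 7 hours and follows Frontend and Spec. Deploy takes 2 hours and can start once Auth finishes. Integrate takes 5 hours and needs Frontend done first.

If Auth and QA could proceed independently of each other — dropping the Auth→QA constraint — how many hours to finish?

With the dependency in place, Spec→Frontend→API→QA = 5+7+7+4 = 23 sets the finish at 23 hours.
Dropping Auth→QA doesn't change QA's earliest start (19); another predecessor still binds.
The longest chain is now Spec→Frontend→API→QA = 5+7+7+4 = 23, so the project takes 23 hours.

23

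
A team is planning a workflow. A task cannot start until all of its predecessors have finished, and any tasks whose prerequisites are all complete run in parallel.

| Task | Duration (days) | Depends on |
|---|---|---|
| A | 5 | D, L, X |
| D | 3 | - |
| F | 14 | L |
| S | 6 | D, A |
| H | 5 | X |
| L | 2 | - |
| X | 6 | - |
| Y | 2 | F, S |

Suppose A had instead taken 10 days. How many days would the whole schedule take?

24

Critical path before the change: X→A→S→Y = 6+5+6+2 = 19 giving 19 days.
A lies on that path, so at 10 days the path becomes 24 days.
That remains the longest chain; total 24 days.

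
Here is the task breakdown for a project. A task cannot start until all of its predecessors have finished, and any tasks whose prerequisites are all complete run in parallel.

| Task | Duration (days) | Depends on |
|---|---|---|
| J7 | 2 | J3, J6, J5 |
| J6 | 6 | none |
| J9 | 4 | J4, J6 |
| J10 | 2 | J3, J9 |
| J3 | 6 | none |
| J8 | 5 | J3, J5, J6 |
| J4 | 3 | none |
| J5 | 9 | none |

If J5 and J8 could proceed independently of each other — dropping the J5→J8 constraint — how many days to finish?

Original critical path: J5→J8 = 9+5 = 14 ⇒ 14 days.
Without J5→J8, J8's earliest start moves from 9 to 6.
The longest chain is now J6→J9→J10 = 6+4+2 = 12, so the schedule takes 12 days.

12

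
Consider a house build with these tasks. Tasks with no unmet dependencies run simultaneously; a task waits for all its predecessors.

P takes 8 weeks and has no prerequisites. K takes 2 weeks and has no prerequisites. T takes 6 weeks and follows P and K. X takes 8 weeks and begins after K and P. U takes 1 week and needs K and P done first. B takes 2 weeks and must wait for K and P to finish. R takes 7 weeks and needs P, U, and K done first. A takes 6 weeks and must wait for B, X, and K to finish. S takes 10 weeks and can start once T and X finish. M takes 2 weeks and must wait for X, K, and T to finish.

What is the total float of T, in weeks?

P→X→S = 8+8+10 = 26 sets the makespan at 26 weeks.
Longest path through T: 24 weeks (earliest finish 14, latest finish 16).
So T can slip 16 − 14 = 2 weeks.

2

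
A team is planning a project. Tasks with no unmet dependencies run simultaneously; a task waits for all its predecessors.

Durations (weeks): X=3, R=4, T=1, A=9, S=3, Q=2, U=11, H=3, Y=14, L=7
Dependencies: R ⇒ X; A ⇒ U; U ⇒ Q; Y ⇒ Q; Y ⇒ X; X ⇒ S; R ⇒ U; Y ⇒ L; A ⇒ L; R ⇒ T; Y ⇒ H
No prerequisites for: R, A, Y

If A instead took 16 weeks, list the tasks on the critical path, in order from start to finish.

As given, the longest chain is A→U→Q = 9+11+2 = 22, so the finish is 22 weeks.
A lies on that path, so at 16 weeks the path becomes 29 weeks.
No other chain overtakes it, so the finish is 29 weeks.

A, U, Q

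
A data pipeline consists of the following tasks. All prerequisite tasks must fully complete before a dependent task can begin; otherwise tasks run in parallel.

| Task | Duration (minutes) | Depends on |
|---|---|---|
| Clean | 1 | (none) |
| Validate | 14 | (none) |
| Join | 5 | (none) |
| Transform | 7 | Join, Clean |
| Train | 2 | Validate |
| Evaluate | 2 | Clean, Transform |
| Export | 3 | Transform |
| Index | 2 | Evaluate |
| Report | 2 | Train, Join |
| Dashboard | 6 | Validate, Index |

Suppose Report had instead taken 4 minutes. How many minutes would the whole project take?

As given, the longest chain is Join→Transform→Evaluate→Index→Dashboard = 5+7+2+2+6 = 22, so the finish is 22 minutes.
Report is off the critical path — its longest chain is 18 minutes, giving 4 of slack.
The critical path is still Join→Transform→Evaluate→Index→Dashboard; finish is now 22 minutes.

22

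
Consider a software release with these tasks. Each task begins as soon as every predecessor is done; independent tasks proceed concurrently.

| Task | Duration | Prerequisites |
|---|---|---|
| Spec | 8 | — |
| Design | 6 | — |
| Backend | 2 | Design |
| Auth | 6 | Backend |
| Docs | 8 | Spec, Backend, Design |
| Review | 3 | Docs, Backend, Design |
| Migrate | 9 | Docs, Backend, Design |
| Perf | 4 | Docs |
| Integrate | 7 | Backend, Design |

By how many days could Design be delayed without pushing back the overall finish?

0

The longest chain is Spec→Docs→Migrate = 8+8+9 = 25; overall finish 25 days.
Design finishes as early as 6 and must finish by 6.
So Design can slip 6 − 6 = 0 days.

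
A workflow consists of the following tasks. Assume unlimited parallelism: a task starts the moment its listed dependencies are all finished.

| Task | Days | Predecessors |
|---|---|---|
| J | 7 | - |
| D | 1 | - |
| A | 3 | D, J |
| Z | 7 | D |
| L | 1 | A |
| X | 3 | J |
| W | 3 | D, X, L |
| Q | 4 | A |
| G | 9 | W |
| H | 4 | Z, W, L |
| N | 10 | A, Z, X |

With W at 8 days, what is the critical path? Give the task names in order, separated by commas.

J, A, L, W, G

Baseline: J→A→L→W→G = 7+3+1+3+9 = 23 → 23 days.
Since W is critical, the +5 change carries straight to that chain (now 28 days).
The critical path is still J→A→L→W→G; finish is now 28 days.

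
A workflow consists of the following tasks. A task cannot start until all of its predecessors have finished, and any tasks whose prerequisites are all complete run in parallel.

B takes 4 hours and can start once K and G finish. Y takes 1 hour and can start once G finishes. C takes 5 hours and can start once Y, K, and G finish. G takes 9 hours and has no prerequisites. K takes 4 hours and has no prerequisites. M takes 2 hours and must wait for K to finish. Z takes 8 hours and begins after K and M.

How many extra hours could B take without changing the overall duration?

Critical path: G→Y→C = 9+1+5 = 15, so the finish is 15 hours.
Longest path through B: 13 hours (earliest finish 13, latest finish 15).
Float = 15 − 13 = 2.

2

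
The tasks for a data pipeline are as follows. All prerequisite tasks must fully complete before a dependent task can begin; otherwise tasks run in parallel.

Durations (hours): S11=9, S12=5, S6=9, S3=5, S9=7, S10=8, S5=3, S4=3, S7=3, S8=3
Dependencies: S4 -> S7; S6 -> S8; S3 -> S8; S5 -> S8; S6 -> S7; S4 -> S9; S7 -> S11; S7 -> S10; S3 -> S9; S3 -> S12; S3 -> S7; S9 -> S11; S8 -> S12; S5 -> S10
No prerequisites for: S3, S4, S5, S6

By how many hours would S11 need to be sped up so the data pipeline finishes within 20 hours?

Current finish: 21 hours; target: 20.
S11 is on every critical path, so each hour cut from S11 cuts the finish by one (this holds down to a finish of 20).
Need 21 − 20 = 1 hour off S11 → S11 becomes 8 hours, finish becomes 20.

1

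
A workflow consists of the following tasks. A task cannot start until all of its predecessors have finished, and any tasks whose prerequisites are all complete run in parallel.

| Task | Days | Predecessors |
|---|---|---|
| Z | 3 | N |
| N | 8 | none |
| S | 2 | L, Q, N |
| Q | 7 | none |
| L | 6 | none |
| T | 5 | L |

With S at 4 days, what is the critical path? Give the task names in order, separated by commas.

N, S

Baseline: L→T = 6+5 = 11 → 11 days.
S is off the critical path — its longest chain is 10 days, giving 1 of slack.
Now N→S = 8+4 = 12 is longest, so the finish becomes 12 days.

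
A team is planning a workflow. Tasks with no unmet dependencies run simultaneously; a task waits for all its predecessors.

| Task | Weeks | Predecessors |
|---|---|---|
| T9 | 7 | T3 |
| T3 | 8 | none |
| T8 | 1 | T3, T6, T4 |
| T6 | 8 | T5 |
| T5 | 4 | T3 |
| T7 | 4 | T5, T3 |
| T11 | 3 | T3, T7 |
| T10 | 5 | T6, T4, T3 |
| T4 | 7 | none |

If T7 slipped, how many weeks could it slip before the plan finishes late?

6

Critical path: T3→T5→T6→T10 = 8+4+8+5 = 25, so the finish is 25 weeks.
Longest path through T7: 19 weeks (earliest finish 16, latest finish 22).
So T7 can slip 22 − 16 = 6 weeks.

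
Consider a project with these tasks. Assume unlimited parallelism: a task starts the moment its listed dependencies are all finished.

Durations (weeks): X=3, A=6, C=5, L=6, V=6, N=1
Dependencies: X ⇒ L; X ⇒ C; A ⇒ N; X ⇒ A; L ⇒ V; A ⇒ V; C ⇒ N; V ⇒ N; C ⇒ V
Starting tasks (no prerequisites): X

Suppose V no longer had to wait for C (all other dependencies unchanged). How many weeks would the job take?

With the dependency in place, X→A→V→N = 3+6+6+1 = 16 sets the finish at 16 weeks.
Dropping C→V doesn't change V's earliest start (9); another predecessor still binds.
After: X→A→V→N = 3+6+6+1 = 16 → 16 weeks.

16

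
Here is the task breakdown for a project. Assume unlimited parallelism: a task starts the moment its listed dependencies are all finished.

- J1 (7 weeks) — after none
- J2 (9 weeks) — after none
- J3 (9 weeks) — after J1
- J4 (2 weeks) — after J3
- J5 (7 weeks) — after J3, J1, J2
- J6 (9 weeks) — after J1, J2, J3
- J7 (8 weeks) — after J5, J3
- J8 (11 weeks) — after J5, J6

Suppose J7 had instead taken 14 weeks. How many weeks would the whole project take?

Actual critical path: J1→J3→J6→J8 = 7+9+9+11 = 36 ⇒ 36 weeks.
J7 has 5 weeks of float (longest path through it is 31).
Now J1→J3→J5→J7 = 7+9+7+14 = 37 is longest, so the finish becomes 37 weeks.

37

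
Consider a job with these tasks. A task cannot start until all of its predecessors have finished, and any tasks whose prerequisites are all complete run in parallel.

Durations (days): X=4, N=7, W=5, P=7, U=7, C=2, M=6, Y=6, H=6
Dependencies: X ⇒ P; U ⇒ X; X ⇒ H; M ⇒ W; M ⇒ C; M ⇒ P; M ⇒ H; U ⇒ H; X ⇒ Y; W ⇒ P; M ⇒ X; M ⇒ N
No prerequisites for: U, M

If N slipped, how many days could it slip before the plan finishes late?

U→X→P = 7+4+7 = 18 sets the makespan at 18 days.
N finishes as early as 13 and must finish by 18.
Slack of N = 11 − 6 = 5 days.

5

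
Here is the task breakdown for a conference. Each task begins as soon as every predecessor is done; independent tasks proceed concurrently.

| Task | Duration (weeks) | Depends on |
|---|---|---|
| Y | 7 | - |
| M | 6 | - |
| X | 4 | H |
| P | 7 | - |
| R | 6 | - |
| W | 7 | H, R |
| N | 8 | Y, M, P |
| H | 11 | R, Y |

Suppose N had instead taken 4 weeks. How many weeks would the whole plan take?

25

Baseline: Y→H→W = 7+11+7 = 25 → 25 weeks.
The longest path through N is only 15 weeks, so N has float 10.
That remains the longest chain; total 25 weeks.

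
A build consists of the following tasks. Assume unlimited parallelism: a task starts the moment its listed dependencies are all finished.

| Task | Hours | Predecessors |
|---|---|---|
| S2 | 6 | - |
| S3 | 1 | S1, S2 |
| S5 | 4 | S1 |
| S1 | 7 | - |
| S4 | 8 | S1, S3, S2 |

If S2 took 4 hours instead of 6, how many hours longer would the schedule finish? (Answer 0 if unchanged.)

As given, the longest chain is S1→S3→S4 = 7+1+8 = 16, so the finish is 16 hours.
S2 is off the critical path — its longest chain is 15 hours, giving 1 of slack.
That remains the longest chain; total 16 hours.
Change in finish: 16 − 16 = +0 hours.

0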